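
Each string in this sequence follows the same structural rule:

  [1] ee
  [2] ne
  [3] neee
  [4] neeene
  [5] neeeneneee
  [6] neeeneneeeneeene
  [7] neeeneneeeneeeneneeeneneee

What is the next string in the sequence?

neeeneneeeneeeneneeeneneeeneeeneneeeneeene

This is a Fibonacci-style word recurrence s(k) = s(k−1)·s(k−2): e.g. ne·ee = neee.
So term 8 is neeeneneeeneeeneneeeneneee·neeeneneeeneeene.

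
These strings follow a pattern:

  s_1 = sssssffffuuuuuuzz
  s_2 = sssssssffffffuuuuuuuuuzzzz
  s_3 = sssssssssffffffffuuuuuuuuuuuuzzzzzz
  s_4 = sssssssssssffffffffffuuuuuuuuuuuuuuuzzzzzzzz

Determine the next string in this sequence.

sssssssssssssffffffffffffuuuuuuuuuuuuuuuuuuzzzzzzzzzz

The n-th term is 2n+3 s's then 2n+2 f's then 3n+3 u's then 2n z's (n = 1, 2, …).
At n = 5 the blocks have lengths 13, 12, 18, 10.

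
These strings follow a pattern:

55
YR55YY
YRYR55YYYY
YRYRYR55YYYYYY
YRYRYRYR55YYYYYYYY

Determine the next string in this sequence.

YRYRYRYRYR55YYYYYYYYYY

Every step adds YR to the front and YY to the end of the previous string.
One more step from YRYRYRYR55YYYYYYYY gives the answer.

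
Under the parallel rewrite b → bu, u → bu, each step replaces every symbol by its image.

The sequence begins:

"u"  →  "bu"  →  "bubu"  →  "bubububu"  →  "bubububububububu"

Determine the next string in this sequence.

bubububububububububububububububu

Applying the rule to each of the 16 symbols of bubububububububu gives the pieces bu bu bu bu bu bu bu bu bu bu bu bu bu bu bu bu, which concatenate to the answer.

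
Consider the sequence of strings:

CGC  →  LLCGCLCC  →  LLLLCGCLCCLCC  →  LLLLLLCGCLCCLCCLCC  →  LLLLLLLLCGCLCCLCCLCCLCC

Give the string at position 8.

LLLLLLLLLLLLLLCGCLCCLCCLCCLCCLCCLCCLCC

Each term wraps the previous one in LL on the left and LCC on the right.
From LLLLLLLLCGCLCCLCCLCCLCC, 3 further steps: LLLLLLLLCGCLCCLCCLCCLCC → LLLLLLLLLLCGCLCCLCCLCCLCCLCC → LLLLLLLLLLLLCGCLCCLCCLCCLCCLCCLCC → (answer).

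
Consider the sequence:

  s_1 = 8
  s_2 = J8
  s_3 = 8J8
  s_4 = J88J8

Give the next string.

8J8J88J8

From term 3 onward, concatenate the second-to-last term with the last: 8·J8 = 8J8, J8·8J8 = J88J8, …
The next term joins 8J8 and J88J8.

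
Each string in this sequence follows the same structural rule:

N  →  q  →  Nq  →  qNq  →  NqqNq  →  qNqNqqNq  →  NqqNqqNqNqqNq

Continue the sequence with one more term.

Each term (from the third on) is the two preceding terms concatenated in order: term 3 = N·q = Nq.
The next term joins qNqNqqNq and NqqNqqNqNqqNq.

qNqNqqNqNqqNqqNqNqqNq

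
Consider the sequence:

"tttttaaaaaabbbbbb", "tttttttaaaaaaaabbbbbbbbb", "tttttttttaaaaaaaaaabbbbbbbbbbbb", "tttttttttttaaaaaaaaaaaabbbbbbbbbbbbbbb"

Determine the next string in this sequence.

tttttttttttttaaaaaaaaaaaaaabbbbbbbbbbbbbbbbbb

Reading off run lengths: t runs 5, 7, 9, 11; a runs 6, 8, 10, 12; b runs 6, 9, 12, 15 — each is linear in n, where the shown terms are n = 2, 3, 4, 5.
At n = 6 the blocks have lengths 13, 14, 18.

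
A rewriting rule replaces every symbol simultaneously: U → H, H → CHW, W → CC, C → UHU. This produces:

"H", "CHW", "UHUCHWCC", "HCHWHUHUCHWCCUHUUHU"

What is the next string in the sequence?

Replace each of the 19 characters of HCHWHUHUCHWCCUHUUHU in place — CHW UHU CHW CC CHW H CHW H UHU CHW CC UHU UHU H CHW H H CHW H — and concatenate.

CHWUHUCHWCCCHWHCHWHUHUCHWCCUHUUHUHCHWHHCHWH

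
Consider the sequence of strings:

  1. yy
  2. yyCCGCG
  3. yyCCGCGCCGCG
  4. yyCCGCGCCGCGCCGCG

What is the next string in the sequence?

yyCCGCGCCGCGCCGCGCCGCG

Every step adds CCGCG to the end: s(k+1) = s(k)·CCGCG.
One more step from yyCCGCGCCGCGCCGCG gives the answer.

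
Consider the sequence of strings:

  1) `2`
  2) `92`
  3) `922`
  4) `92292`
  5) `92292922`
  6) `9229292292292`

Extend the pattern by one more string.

From term 3 onward, concatenate the last term with the second-to-last: 92·2 = 922, 922·92 = 92292, …
Continuing: 9229292292292 · 92292922 gives term 7.

922929229229292292922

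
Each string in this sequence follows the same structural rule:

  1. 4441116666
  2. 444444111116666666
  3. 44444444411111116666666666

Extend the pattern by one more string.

Term n consists of 3n 4's, followed by 2n+1 1's, followed by 3n+1 6's (n = 1, 2, …).
At n = 4 the blocks have lengths 12, 9, 13.

4444444444441111111116666666666666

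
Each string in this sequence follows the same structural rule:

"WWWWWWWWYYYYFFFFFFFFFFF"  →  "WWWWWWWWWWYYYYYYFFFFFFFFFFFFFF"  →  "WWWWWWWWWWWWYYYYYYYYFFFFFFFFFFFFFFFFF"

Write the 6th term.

Term n consists of 2n+2 W's, followed by 2n-2 Y's, followed by 3n+2 F's, where the shown terms are n = 3, 4, 5.
For term 6, n = 8, so the run lengths are 18, 14, 26.

WWWWWWWWWWWWWWWWWWYYYYYYYYYYYYYYFFFFFFFFFFFFFFFFFFFFFFFFFF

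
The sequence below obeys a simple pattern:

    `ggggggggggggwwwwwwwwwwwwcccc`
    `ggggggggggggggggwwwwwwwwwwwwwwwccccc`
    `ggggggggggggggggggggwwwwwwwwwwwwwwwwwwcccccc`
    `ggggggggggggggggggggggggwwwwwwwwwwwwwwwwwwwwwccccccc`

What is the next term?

Each string has the form g^{4n} w^{3n+3} c^{n+1}, where the shown terms are n = 3, 4, 5, 6.
Setting n = 7 gives 28, 24, 8 characters in each block.

ggggggggggggggggggggggggggggwwwwwwwwwwwwwwwwwwwwwwwwcccccccc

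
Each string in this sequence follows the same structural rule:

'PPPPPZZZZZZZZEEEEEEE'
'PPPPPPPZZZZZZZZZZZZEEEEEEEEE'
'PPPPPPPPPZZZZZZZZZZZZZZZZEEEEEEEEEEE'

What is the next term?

Term n consists of 2n+1 P's, followed by 4n Z's, followed by 2n+3 E's, where the shown terms are n = 2, 3, 4.
At n = 5 the blocks have lengths 11, 20, 13.

PPPPPPPPPPPZZZZZZZZZZZZZZZZZZZZEEEEEEEEEEEEE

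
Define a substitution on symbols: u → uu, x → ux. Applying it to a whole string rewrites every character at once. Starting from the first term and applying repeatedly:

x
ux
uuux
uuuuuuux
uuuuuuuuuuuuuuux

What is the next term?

Rewriting the 16 symbols of uuuuuuuuuuuuuuux one by one yields uu uu uu uu uu uu uu uu uu uu uu uu uu uu uu ux; concatenated:

uuuuuuuuuuuuuuuuuuuuuuuuuuuuuuux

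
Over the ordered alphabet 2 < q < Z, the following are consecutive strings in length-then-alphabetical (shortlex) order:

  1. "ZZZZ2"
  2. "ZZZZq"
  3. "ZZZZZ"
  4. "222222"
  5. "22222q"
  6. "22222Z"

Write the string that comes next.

The successor of 22222Z increments the rightmost position that isn't already Z and resets every position after it to 2.

2222q2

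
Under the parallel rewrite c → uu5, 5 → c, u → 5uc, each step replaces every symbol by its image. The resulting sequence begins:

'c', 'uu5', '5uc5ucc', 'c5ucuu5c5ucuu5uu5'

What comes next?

φ(c5ucuu5c5ucuu5uu5) expands symbol-by-symbol to uu5 c 5uc uu5 5uc 5uc c uu5 c 5uc uu5 5uc 5uc c 5uc 5uc c; joining the 17 pieces gives the next term.

uu5c5ucuu55uc5uccuu5c5ucuu55uc5ucc5uc5ucc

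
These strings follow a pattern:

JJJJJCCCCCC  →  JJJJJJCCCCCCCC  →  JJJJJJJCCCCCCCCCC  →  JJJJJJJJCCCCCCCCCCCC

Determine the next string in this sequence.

JJJJJJJJJCCCCCCCCCCCCCC

Each string has the form J^{n+2} C^{2n}, where the shown terms are n = 3, 4, 5, 6.
At n = 7 the blocks have lengths 9, 14.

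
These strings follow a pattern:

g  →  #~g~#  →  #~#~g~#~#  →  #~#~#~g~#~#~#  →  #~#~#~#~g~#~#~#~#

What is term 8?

Each term wraps the previous one in #~ on the left and ~# on the right.
From #~#~#~#~g~#~#~#~#, 3 further steps: #~#~#~#~g~#~#~#~# → #~#~#~#~#~g~#~#~#~#~# → #~#~#~#~#~#~g~#~#~#~#~#~# → (answer).

#~#~#~#~#~#~#~g~#~#~#~#~#~#~#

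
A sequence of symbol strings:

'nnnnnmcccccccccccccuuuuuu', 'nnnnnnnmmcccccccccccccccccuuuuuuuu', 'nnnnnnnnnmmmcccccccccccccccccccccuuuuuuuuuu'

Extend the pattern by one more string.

Each string has the form n^{2n-1} m^{n-2} c^{4n+1} u^{2n}, where the shown terms are n = 3, 4, 5.
Setting n = 6 gives 11, 4, 25, 12 characters in each block.

nnnnnnnnnnnmmmmcccccccccccccccccccccccccuuuuuuuuuuuu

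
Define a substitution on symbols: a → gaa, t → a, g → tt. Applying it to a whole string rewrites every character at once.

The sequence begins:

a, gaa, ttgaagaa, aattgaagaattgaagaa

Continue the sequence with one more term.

gaagaaaattgaagaattgaagaaaattgaagaattgaagaa

Applying the rule to each of the 18 symbols of aattgaagaattgaagaa gives the pieces gaa gaa a a tt gaa gaa tt gaa gaa a a tt gaa gaa tt gaa gaa, which concatenate to the answer.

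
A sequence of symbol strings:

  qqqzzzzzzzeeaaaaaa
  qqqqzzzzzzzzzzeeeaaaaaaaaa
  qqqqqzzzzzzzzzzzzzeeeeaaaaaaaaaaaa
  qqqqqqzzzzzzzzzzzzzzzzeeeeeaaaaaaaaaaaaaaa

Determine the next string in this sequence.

The n-th term is n+1 q's then 3n+1 z's then n e's then 3n a's, where the shown terms are n = 2, 3, 4, 5.
For the next term, n = 6, so the run lengths are 7, 19, 6, 18.

qqqqqqqzzzzzzzzzzzzzzzzzzzeeeeeeaaaaaaaaaaaaaaaaaa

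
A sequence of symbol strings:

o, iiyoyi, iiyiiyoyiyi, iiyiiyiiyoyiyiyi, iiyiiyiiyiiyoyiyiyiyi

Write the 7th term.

s(k+1) = iiy·s(k)·yi, so each term gains iiy as a prefix and yi as a suffix.
From iiyiiyiiyiiyoyiyiyiyi, 2 further steps: iiyiiyiiyiiyoyiyiyiyi → iiyiiyiiyiiyiiyoyiyiyiyiyi → (answer).

iiyiiyiiyiiyiiyiiyoyiyiyiyiyiyi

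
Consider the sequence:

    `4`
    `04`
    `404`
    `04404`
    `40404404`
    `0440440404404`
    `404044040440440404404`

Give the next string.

This is a Fibonacci-style word recurrence s(k) = s(k−2)·s(k−1): e.g. 4·04 = 404.
Continuing: 0440440404404 · 404044040440440404404 gives term 8.

0440440404404404044040440440404404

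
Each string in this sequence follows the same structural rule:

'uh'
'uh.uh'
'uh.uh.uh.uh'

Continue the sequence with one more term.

Every step duplicates the string with '.' between the halves.
Doubling uh.uh.uh.uh with '.' between the halves:

uh.uh.uh.uh.uh.uh.uh.uh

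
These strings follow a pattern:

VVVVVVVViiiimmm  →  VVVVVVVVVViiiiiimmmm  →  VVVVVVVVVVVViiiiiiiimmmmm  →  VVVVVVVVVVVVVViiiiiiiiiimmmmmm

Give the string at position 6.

Term n consists of 2n+2 V's, followed by 2n-2 i's, followed by n m's, where the shown terms are n = 3, 4, 5, 6.
Setting n = 8 gives 18, 14, 8 characters in each block.

VVVVVVVVVVVVVVVVVViiiiiiiiiiiiiimmmmmmmm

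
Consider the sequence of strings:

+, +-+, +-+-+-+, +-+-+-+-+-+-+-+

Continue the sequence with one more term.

Each string is two copies of the previous one joined by '-'.
Doubling +-+-+-+-+-+-+-+ with '-' between the halves:

+-+-+-+-+-+-+-+-+-+-+-+-+-+-+-+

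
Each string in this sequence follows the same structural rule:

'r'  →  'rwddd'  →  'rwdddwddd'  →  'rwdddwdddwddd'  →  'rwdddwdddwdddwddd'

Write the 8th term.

The strings grow by a fixed suffix wddd each time.
From rwdddwdddwdddwddd, 3 further steps: rwdddwdddwdddwddd → rwdddwdddwdddwdddwddd → rwdddwdddwdddwdddwdddwddd → (answer).

rwdddwdddwdddwdddwdddwdddwddd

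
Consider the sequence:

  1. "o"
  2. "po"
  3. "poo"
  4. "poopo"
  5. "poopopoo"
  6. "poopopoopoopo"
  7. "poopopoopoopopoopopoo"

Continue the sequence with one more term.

poopopoopoopopoopopoopoopopoopoopo

Each term (from the third on) is the previous term followed by the one before it: term 3 = po·o = poo.
The next term joins poopopoopoopopoopopoo and poopopoopoopo.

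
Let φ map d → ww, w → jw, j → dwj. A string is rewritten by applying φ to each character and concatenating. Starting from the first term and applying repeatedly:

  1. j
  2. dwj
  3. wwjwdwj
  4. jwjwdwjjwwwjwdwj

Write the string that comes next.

Rewriting the 16 symbols of jwjwdwjjwwwjwdwj one by one yields dwj jw dwj jw ww jw dwj dwj jw jw jw dwj jw ww jw dwj; concatenated:

dwjjwdwjjwwwjwdwjdwjjwjwjwdwjjwwwjwdwj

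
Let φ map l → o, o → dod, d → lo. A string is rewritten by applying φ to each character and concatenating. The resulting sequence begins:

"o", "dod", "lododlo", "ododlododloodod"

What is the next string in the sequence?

Rewriting the 15 symbols of ododlododloodod one by one yields dod lo dod lo o dod lo dod lo o dod dod lo dod lo; concatenated:

dodlododloododlododloododdodlododlo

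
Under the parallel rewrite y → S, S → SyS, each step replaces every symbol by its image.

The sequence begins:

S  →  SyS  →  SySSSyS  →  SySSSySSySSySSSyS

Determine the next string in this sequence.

SySSSySSySSySSSySSySSSySSySSSySSySSySSSyS

Replace each of the 17 characters of SySSSySSySSySSSyS in place — SyS S SyS SyS SyS S SyS SyS S SyS SyS S SyS SyS SyS S SyS — and concatenate.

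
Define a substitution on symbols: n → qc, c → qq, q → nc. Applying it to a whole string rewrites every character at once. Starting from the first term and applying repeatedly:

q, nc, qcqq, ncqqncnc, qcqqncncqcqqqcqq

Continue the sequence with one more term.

φ(qcqqncncqcqqqcqq) expands symbol-by-symbol to nc qq nc nc qc qq qc qq nc qq nc nc nc qq nc nc; joining the 16 pieces gives the next term.

ncqqncncqcqqqcqqncqqncncncqqncnc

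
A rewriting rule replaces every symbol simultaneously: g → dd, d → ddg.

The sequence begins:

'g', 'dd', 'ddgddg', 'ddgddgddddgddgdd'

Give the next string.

Rewriting the 16 symbols of ddgddgddddgddgdd one by one yields ddg ddg dd ddg ddg dd ddg ddg ddg ddg dd ddg ddg dd ddg ddg; concatenated:

ddgddgddddgddgddddgddgddgddgddddgddgddddgddg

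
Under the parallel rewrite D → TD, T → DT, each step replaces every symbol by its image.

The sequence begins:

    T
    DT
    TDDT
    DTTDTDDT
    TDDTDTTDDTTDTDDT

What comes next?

φ(TDDTDTTDDTTDTDDT) expands symbol-by-symbol to DT TD TD DT TD DT DT TD TD DT DT TD DT TD TD DT; joining the 16 pieces gives the next term.

DTTDTDDTTDDTDTTDTDDTDTTDDTTDTDDT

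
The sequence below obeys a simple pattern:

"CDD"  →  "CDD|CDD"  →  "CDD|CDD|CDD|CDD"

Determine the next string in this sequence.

CDD|CDD|CDD|CDD|CDD|CDD|CDD|CDD

s(k+1) = s(k)·|·s(k) — each term doubles the last with '|' between the halves.
One more doubling of CDD|CDD|CDD|CDD gives the answer.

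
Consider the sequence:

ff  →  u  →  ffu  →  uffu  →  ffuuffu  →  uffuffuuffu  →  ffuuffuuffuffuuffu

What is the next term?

uffuffuuffuffuuffuuffuffuuffu

This is a Fibonacci-style word recurrence s(k) = s(k−2)·s(k−1): e.g. ff·u = ffu.
The next term joins uffuffuuffu and ffuuffuuffuffuuffu.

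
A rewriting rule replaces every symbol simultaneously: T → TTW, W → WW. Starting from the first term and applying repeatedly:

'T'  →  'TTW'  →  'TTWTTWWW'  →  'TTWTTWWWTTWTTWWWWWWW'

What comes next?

Applying the rule to each of the 20 symbols of TTWTTWWWTTWTTWWWWWWW gives the pieces TTW TTW WW TTW TTW WW WW WW TTW TTW WW TTW TTW WW WW WW WW WW WW WW, which concatenate to the answer.

TTWTTWWWTTWTTWWWWWWWTTWTTWWWTTWTTWWWWWWWWWWWWWWW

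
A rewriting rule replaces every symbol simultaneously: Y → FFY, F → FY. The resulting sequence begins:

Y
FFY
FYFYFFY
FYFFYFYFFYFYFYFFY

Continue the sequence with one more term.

FYFFYFYFYFFYFYFFYFYFYFFYFYFFYFYFFYFYFYFFY

φ(FYFFYFYFFYFYFYFFY) expands symbol-by-symbol to FY FFY FY FY FFY FY FFY FY FY FFY FY FFY FY FFY FY FY FFY; joining the 17 pieces gives the next term.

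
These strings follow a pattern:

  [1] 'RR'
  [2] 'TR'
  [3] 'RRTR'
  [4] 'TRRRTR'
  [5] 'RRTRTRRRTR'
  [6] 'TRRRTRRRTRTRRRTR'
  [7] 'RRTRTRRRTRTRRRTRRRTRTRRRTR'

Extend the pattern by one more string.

Each term (from the third on) is the two preceding terms concatenated in order: term 3 = RR·TR = RRTR.
So term 8 is TRRRTRRRTRTRRRTR·RRTRTRRRTRTRRRTRRRTRTRRRTR.

TRRRTRRRTRTRRRTRRRTRTRRRTRTRRRTRRRTRTRRRTR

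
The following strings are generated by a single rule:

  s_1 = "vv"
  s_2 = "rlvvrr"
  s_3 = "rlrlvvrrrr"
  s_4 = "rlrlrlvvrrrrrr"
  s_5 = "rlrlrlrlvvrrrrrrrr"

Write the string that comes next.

Each term wraps the previous one in rl on the left and rr on the right.
Applying this once more to rlrlrlrlvvrrrrrrrr:

rlrlrlrlrlvvrrrrrrrrrr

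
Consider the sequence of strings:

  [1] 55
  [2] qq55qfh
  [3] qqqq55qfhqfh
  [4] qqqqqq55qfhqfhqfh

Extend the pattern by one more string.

qqqqqqqq55qfhqfhqfhqfh

Each term wraps the previous one in qq on the left and qfh on the right.
One more step from qqqqqq55qfhqfhqfh gives the answer.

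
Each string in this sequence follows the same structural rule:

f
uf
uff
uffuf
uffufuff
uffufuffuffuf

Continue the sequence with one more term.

From term 3 onward, concatenate the last term with the second-to-last: uf·f = uff, uff·uf = uffuf, …
The next term joins uffufuffuffuf and uffufuff.

uffufuffuffufuffufuff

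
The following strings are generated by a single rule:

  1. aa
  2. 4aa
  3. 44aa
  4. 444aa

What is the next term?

The strings grow by a fixed prefix 4 each time.
Applying this once more to 444aa:

4444aa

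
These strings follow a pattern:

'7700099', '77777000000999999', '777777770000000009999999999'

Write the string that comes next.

Reading off run lengths: 7 runs 2, 5, 8; 0 runs 3, 6, 9; 9 runs 2, 6, 10 — each is linear in n (n = 1, 2, …).
Setting n = 4 gives 11, 12, 14 characters in each block.

7777777777700000000000099999999999999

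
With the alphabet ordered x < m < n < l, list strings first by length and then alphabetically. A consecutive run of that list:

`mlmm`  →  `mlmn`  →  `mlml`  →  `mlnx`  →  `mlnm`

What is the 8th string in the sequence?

Stepping forward 3 times from mlnm: mlnm → mlnn → mlnl, then the target.

mllx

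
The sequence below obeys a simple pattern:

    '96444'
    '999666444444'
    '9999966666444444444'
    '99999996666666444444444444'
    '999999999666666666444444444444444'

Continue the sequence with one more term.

9999999999966666666666444444444444444444

The n-th term is 2n-1 9's then 2n-1 6's then 3n 4's (n = 1, 2, …).
At n = 6 the blocks have lengths 11, 11, 18.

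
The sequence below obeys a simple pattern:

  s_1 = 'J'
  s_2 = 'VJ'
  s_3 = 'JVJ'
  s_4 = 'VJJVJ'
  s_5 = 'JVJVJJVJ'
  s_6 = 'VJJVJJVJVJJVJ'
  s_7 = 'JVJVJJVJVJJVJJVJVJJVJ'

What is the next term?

VJJVJJVJVJJVJJVJVJJVJVJJVJJVJVJJVJ

Each term (from the third on) is the two preceding terms concatenated in order: term 3 = J·VJ = JVJ.
Continuing: VJJVJJVJVJJVJ · JVJVJJVJVJJVJJVJVJJVJ gives term 8.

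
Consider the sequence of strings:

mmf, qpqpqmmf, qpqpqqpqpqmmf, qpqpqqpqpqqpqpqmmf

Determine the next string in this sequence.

Each term is the previous one with qpqpq prepended.
So the next term is qpqpq·qpqpqqpqpqqpqpqmmf.

qpqpqqpqpqqpqpqqpqpqmmf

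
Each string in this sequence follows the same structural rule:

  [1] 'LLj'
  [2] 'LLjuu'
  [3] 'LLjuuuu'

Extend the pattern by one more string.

The strings grow by a fixed suffix uu each time.
So the next term is LLjuuuu·uu.

LLjuuuuuu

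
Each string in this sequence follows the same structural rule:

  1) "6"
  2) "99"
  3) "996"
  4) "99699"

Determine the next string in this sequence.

99699996

Each term (from the third on) is the previous term followed by the one before it: term 3 = 99·6 = 996.
So term 5 is 99699·996.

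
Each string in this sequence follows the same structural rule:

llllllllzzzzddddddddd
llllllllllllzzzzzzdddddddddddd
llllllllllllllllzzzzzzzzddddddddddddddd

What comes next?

The n-th term is 4n l's then 2n z's then 3n+3 d's, where the shown terms are n = 2, 3, 4.
For the next term, n = 5, so the run lengths are 20, 10, 18.

llllllllllllllllllllzzzzzzzzzzdddddddddddddddddd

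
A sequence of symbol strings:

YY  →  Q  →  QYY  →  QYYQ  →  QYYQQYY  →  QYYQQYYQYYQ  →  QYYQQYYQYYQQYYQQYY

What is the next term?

Each term (from the third on) is the previous term followed by the one before it: term 3 = Q·YY = QYY.
The next term joins QYYQQYYQYYQQYYQQYY and QYYQQYYQYYQ.

QYYQQYYQYYQQYYQQYYQYYQQYYQYYQ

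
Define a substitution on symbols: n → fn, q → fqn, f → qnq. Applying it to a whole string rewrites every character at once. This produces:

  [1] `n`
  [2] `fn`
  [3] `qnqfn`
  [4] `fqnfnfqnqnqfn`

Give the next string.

Rewriting the 13 symbols of fqnfnfqnqnqfn one by one yields qnq fqn fn qnq fn qnq fqn fn fqn fn fqn qnq fn; concatenated:

qnqfqnfnqnqfnqnqfqnfnfqnfnfqnqnqfn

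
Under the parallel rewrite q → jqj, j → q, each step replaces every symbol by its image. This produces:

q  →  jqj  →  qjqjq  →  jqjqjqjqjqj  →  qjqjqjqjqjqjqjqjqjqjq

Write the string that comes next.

Replace each of the 21 characters of qjqjqjqjqjqjqjqjqjqjq in place — jqj q jqj q jqj q jqj q jqj q jqj q jqj q jqj q jqj q jqj q jqj — and concatenate.

jqjqjqjqjqjqjqjqjqjqjqjqjqjqjqjqjqjqjqjqjqj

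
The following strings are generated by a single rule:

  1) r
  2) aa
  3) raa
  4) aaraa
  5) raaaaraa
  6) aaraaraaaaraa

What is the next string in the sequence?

Each term (from the third on) is the two preceding terms concatenated in order: term 3 = r·aa = raa.
The next term joins raaaaraa and aaraaraaaaraa.

raaaaraaaaraaraaaaraa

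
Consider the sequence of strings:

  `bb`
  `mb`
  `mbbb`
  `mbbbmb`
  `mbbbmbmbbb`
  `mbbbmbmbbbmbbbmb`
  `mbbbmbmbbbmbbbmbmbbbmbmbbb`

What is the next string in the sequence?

mbbbmbmbbbmbbbmbmbbbmbmbbbmbbbmbmbbbmbbbmb

From term 3 onward, concatenate the last term with the second-to-last: mb·bb = mbbb, mbbb·mb = mbbbmb, …
The next term joins mbbbmbmbbbmbbbmbmbbbmbmbbb and mbbbmbmbbbmbbbmb.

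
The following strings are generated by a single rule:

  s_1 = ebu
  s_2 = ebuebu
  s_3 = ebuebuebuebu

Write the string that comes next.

ebuebuebuebuebuebuebuebu

s(k+1) = s(k)·s(k) — each term doubles the last.
So the next term is two copies of ebuebuebuebu.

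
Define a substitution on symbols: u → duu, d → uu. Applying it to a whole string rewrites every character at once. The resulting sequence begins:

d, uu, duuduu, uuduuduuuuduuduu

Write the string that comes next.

duuduuuuduuduuuuduuduuduuduuuuduuduuuuduuduu

Applying the rule to each of the 16 symbols of uuduuduuuuduuduu gives the pieces duu duu uu duu duu uu duu duu duu duu uu duu duu uu duu duu, which concatenate to the answer.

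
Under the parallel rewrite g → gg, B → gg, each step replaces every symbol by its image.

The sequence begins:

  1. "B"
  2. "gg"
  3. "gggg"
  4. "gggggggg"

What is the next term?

gggggggggggggggg

Apply φ to gggggggg symbol by symbol: g→gg, g→gg, g→gg, g→gg, g→gg, g→gg, g→gg, g→gg; joined: gg gg gg gg gg gg gg gg.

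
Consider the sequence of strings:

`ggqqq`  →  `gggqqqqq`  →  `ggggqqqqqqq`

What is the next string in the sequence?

The n-th term is n g's then 2n-1 q's, where the shown terms are n = 2, 3, 4.
Setting n = 5 gives 5, 9 characters in each block.

gggggqqqqqqqqq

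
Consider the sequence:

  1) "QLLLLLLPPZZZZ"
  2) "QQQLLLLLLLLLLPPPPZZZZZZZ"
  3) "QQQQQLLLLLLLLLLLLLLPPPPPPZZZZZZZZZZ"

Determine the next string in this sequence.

Term n consists of 2n-1 Q's, followed by 4n+2 L's, followed by 2n P's, followed by 3n+1 Z's (n = 1, 2, …).
For the next term, n = 4, so the run lengths are 7, 18, 8, 13.

QQQQQQQLLLLLLLLLLLLLLLLLLPPPPPPPPZZZZZZZZZZZZZ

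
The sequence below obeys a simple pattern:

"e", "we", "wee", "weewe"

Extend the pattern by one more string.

weewewee

From term 3 onward, concatenate the last term with the second-to-last: we·e = wee, wee·we = weewe, …
The next term joins weewe and wee.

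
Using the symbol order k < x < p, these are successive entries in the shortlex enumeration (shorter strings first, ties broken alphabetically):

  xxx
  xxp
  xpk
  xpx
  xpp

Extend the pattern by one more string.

Treat xpp as a base-3 numeral over the given alphabet and add one, carrying through any trailing p's.

pkk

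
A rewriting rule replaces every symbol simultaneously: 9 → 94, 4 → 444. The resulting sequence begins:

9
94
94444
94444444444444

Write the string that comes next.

Rewriting the 14 symbols of 94444444444444 one by one yields 94 444 444 444 444 444 444 444 444 444 444 444 444 444; concatenated:

94444444444444444444444444444444444444444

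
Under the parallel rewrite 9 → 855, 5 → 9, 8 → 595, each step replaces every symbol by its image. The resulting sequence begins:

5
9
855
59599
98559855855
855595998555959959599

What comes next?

5959998559855855595999855985585598559855855

Replace each of the 21 characters of 855595998555959959599 in place — 595 9 9 9 855 9 855 855 595 9 9 9 855 9 855 855 9 855 9 855 855 — and concatenate.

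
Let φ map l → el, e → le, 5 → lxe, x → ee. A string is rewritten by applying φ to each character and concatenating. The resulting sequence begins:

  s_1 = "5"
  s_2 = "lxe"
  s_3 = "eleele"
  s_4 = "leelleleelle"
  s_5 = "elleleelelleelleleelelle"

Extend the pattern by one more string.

Rewriting the 24 symbols of elleleelelleelleleelelle one by one yields le el el le el le le el le el el le le el el le el le le el le el el le; concatenated:

leelelleelleleelleelelleleelelleelleleelleelelle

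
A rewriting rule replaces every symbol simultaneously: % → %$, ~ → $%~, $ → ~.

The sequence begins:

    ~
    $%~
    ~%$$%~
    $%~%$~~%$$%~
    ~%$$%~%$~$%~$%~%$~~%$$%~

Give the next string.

φ(~%$$%~%$~$%~$%~%$~~%$$%~) expands symbol-by-symbol to $%~ %$ ~ ~ %$ $%~ %$ ~ $%~ ~ %$ $%~ ~ %$ $%~ %$ ~ $%~ $%~ %$ ~ ~ %$ $%~; joining the 24 pieces gives the next term.

$%~%$~~%$$%~%$~$%~~%$$%~~%$$%~%$~$%~$%~%$~~%$$%~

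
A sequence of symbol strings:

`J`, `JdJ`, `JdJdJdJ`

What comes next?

Every step duplicates the string with 'd' between the halves.
So the next term is two copies of JdJdJdJ with 'd' between the halves.

JdJdJdJdJdJdJdJ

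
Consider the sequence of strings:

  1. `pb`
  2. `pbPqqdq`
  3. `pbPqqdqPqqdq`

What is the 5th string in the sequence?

pbPqqdqPqqdqPqqdqPqqdq

The strings grow by a fixed suffix Pqqdq each time.
From pbPqqdqPqqdq, 2 further steps: pbPqqdqPqqdq → pbPqqdqPqqdqPqqdq → (answer).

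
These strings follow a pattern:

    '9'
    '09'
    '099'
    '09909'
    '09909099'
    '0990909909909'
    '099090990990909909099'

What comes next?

0990909909909099090990990909909909

Each term (from the third on) is the previous term followed by the one before it: term 3 = 09·9 = 099.
Continuing: 099090990990909909099 · 0990909909909 gives term 8.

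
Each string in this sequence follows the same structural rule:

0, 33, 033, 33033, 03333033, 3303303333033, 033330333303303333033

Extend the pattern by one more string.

3303303333033033330333303303333033

This is a Fibonacci-style word recurrence s(k) = s(k−2)·s(k−1): e.g. 0·33 = 033.
The next term joins 3303303333033 and 033330333303303333033.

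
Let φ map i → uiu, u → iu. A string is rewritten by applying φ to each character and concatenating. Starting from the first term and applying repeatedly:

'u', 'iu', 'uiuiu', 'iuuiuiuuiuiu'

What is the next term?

uiuiuiuuiuiuuiuiuiuuiuiuuiuiu

Rewriting each symbol of iuuiuiuuiuiu: i→uiu, u→iu, u→iu, i→uiu, u→iu, i→uiu, u→iu, u→iu, i→uiu, u→iu, i→uiu, u→iu, which concatenates to uiu iu iu uiu iu uiu iu iu uiu iu uiu iu.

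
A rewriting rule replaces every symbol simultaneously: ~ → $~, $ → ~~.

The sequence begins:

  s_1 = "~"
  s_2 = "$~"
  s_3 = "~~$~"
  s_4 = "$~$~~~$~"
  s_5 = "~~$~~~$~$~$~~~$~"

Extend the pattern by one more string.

Rewriting the 16 symbols of ~~$~~~$~$~$~~~$~ one by one yields $~ $~ ~~ $~ $~ $~ ~~ $~ ~~ $~ ~~ $~ $~ $~ ~~ $~; concatenated:

$~$~~~$~$~$~~~$~~~$~~~$~$~$~~~$~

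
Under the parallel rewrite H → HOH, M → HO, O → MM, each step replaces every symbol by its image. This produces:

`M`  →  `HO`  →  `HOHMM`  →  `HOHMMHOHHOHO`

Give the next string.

Apply φ to HOHMMHOHHOHO symbol by symbol: H→HOH, O→MM, H→HOH, M→HO, M→HO, H→HOH, O→MM, H→HOH, H→HOH, O→MM, H→HOH, O→MM; joined: HOH MM HOH HO HO HOH MM HOH HOH MM HOH MM.

HOHMMHOHHOHOHOHMMHOHHOHMMHOHMM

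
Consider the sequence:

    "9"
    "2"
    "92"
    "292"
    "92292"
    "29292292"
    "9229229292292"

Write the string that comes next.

From term 3 onward, concatenate the second-to-last term with the last: 9·2 = 92, 2·92 = 292, …
Continuing: 29292292 · 9229229292292 gives term 8.

292922929229229292292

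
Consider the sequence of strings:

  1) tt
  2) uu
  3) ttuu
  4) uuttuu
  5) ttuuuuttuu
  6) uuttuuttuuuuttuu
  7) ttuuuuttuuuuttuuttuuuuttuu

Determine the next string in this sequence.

Each term (from the third on) is the two preceding terms concatenated in order: term 3 = tt·uu = ttuu.
Continuing: uuttuuttuuuuttuu · ttuuuuttuuuuttuuttuuuuttuu gives term 8.

uuttuuttuuuuttuuttuuuuttuuuuttuuttuuuuttuu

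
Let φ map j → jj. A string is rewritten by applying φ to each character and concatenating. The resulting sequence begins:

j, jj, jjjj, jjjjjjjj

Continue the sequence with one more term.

jjjjjjjjjjjjjjjj

Rewriting each symbol of jjjjjjjj: j→jj, j→jj, j→jj, j→jj, j→jj, j→jj, j→jj, j→jj, which concatenates to jj jj jj jj jj jj jj jj.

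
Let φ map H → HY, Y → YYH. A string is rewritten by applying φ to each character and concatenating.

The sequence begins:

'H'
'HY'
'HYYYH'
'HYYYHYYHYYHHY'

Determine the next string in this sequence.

Rewriting the 13 symbols of HYYYHYYHYYHHY one by one yields HY YYH YYH YYH HY YYH YYH HY YYH YYH HY HY YYH; concatenated:

HYYYHYYHYYHHYYYHYYHHYYYHYYHHYHYYYH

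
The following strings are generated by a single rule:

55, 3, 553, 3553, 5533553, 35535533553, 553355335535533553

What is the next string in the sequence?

Each term (from the third on) is the two preceding terms concatenated in order: term 3 = 55·3 = 553.
The next term joins 35535533553 and 553355335535533553.

35535533553553355335535533553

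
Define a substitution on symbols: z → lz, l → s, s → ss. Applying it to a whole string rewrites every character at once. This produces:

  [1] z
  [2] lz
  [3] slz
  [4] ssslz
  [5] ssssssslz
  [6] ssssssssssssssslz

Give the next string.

ssssssssssssssssssssssssssssssslz

Replace each of the 17 characters of ssssssssssssssslz in place — ss ss ss ss ss ss ss ss ss ss ss ss ss ss ss s lz — and concatenate.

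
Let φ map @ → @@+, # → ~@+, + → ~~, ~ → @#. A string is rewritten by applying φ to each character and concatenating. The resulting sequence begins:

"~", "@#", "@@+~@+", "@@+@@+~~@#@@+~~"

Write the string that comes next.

Rewriting the 15 symbols of @@+@@+~~@#@@+~~ one by one yields @@+ @@+ ~~ @@+ @@+ ~~ @# @# @@+ ~@+ @@+ @@+ ~~ @# @#; concatenated:

@@+@@+~~@@+@@+~~@#@#@@+~@+@@+@@+~~@#@#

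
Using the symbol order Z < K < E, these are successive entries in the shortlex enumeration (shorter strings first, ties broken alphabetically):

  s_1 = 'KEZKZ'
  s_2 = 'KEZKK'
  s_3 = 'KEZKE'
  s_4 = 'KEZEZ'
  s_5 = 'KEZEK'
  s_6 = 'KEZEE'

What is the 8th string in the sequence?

KEKZK

Stepping forward 2 times from KEZEE: KEZEE → KEKZZ, then the target.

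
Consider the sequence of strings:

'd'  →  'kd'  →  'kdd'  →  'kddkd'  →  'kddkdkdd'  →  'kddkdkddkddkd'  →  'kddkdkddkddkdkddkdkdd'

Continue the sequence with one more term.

Each term (from the third on) is the previous term followed by the one before it: term 3 = kd·d = kdd.
So term 8 is kddkdkddkddkdkddkdkdd·kddkdkddkddkd.

kddkdkddkddkdkddkdkddkddkdkddkddkd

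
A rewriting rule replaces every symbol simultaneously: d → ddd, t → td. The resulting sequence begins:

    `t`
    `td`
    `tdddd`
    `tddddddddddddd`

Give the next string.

tdddddddddddddddddddddddddddddddddddddddd

Applying the rule to each of the 14 symbols of tddddddddddddd gives the pieces td ddd ddd ddd ddd ddd ddd ddd ddd ddd ddd ddd ddd ddd, which concatenate to the answer.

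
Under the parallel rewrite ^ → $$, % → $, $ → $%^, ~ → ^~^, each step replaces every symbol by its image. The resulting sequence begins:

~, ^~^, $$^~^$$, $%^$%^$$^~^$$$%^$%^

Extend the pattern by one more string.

$%^$$$$%^$$$$%^$%^$$^~^$$$%^$%^$%^$$$$%^$$$

Applying the rule to each of the 19 symbols of $%^$%^$$^~^$$$%^$%^ gives the pieces $%^ $ $$ $%^ $ $$ $%^ $%^ $$ ^~^ $$ $%^ $%^ $%^ $ $$ $%^ $ $$, which concatenate to the answer.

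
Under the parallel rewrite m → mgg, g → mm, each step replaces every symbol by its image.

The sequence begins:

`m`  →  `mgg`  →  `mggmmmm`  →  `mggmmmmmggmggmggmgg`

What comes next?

Applying the rule to each of the 19 symbols of mggmmmmmggmggmggmgg gives the pieces mgg mm mm mgg mgg mgg mgg mgg mm mm mgg mm mm mgg mm mm mgg mm mm, which concatenate to the answer.

mggmmmmmggmggmggmggmggmmmmmggmmmmmggmmmmmggmmmm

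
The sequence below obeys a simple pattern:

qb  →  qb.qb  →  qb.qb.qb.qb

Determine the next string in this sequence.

qb.qb.qb.qb.qb.qb.qb.qb

s(k+1) = s(k)·.·s(k) — each term doubles the last with '.' between the halves.
One more doubling of qb.qb.qb.qb gives the answer.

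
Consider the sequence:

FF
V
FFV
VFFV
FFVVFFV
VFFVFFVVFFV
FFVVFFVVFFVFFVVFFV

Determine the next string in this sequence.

VFFVFFVVFFVFFVVFFVVFFVFFVVFFV

From term 3 onward, concatenate the second-to-last term with the last: FF·V = FFV, V·FFV = VFFV, …
The next term joins VFFVFFVVFFV and FFVVFFVVFFVFFVVFFV.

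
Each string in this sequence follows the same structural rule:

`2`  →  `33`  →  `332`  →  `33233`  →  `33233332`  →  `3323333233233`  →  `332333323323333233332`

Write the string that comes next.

Each term (from the third on) is the previous term followed by the one before it: term 3 = 33·2 = 332.
Continuing: 332333323323333233332 · 3323333233233 gives term 8.

3323333233233332333323323333233233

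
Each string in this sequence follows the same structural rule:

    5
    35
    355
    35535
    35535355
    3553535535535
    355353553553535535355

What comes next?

3553535535535355353553553535535535

From term 3 onward, concatenate the last term with the second-to-last: 35·5 = 355, 355·35 = 35535, …
So term 8 is 355353553553535535355·3553535535535.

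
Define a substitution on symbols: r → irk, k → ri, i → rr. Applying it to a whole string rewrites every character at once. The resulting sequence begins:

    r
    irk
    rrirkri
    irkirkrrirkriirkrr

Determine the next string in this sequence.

rrirkrirrirkriirkirkrrirkriirkrrrrirkriirkirk

φ(irkirkrrirkriirkrr) expands symbol-by-symbol to rr irk ri rr irk ri irk irk rr irk ri irk rr rr irk ri irk irk; joining the 18 pieces gives the next term.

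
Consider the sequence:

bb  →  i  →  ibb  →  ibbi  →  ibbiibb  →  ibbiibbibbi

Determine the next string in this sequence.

ibbiibbibbiibbiibb

Each term (from the third on) is the previous term followed by the one before it: term 3 = i·bb = ibb.
Continuing: ibbiibbibbi · ibbiibb gives term 7.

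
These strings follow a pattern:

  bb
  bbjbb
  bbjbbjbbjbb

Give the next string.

Each string is two copies of the previous one joined by 'j'.
So the next term is two copies of bbjbbjbbjbb with 'j' between the halves.

bbjbbjbbjbbjbbjbbjbbjbb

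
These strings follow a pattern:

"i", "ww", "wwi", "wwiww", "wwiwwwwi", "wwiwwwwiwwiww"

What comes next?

Each term (from the third on) is the previous term followed by the one before it: term 3 = ww·i = wwi.
So term 7 is wwiwwwwiwwiww·wwiwwwwi.

wwiwwwwiwwiwwwwiwwwwi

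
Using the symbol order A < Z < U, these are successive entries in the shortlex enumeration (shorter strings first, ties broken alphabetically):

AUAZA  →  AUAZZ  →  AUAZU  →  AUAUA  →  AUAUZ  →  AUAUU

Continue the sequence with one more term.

Find the rightmost character of AUAUU below U, bump it to the next letter, and reset everything to its right to A.

AUZAA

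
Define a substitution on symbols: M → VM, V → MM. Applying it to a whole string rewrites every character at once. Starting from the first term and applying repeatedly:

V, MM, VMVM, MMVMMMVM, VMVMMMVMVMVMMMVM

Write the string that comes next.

Replace each of the 16 characters of VMVMMMVMVMVMMMVM in place — MM VM MM VM VM VM MM VM MM VM MM VM VM VM MM VM — and concatenate.

MMVMMMVMVMVMMMVMMMVMMMVMVMVMMMVM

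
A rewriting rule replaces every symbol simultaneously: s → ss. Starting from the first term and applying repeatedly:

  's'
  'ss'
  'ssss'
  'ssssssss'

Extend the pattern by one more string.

ssssssssssssssss

Expanding ssssssss: s→ss, s→ss, s→ss, s→ss, s→ss, s→ss, s→ss, s→ss. Concatenated: ss ss ss ss ss ss ss ss.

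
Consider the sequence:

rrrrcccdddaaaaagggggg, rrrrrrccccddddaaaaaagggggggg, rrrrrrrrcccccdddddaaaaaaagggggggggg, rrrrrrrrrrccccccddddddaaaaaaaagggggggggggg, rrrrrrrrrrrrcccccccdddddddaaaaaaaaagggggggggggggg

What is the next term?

Reading off run lengths: r runs 4, 6, 8, 10, 12; c runs 3, 4, 5, 6, 7; d runs 3, 4, 5, 6, 7; a runs 5, 6, 7, 8, 9; g runs 6, 8, 10, 12, 14 — each is linear in n, where the shown terms are n = 3, 4, 5, 6, 7.
Setting n = 8 gives 14, 8, 8, 10, 16 characters in each block.

rrrrrrrrrrrrrrccccccccddddddddaaaaaaaaaagggggggggggggggg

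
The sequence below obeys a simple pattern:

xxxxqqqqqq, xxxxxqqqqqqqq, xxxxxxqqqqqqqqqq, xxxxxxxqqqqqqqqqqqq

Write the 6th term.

xxxxxxxxxqqqqqqqqqqqqqqqq

Each string has the form x^{n+1} q^{2n}, where the shown terms are n = 3, 4, 5, 6.
Setting n = 8 gives 9, 16 characters in each block.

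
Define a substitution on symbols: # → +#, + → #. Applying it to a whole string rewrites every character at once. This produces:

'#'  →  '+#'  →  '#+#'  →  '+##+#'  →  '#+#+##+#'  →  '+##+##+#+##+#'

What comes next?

φ(+##+##+#+##+#) expands symbol-by-symbol to # +# +# # +# +# # +# # +# +# # +#; joining the 13 pieces gives the next term.

#+#+##+#+##+##+#+##+#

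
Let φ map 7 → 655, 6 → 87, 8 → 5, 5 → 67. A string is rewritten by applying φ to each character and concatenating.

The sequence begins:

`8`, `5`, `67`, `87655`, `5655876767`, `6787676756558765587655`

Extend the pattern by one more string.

Replace each of the 22 characters of 6787676756558765587655 in place — 87 655 5 655 87 655 87 655 67 87 67 67 5 655 87 67 67 5 655 87 67 67 — and concatenate.

87655565587655876556787676756558767675655876767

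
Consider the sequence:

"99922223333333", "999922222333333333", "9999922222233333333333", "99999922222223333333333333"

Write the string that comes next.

999999922222222333333333333333

Term n consists of n 9's, followed by n+1 2's, followed by 2n+1 3's, where the shown terms are n = 3, 4, 5, 6.
Setting n = 7 gives 7, 8, 15 characters in each block.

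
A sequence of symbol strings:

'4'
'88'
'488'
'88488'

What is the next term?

This is a Fibonacci-style word recurrence s(k) = s(k−2)·s(k−1): e.g. 4·88 = 488.
Continuing: 488 · 88488 gives term 5.

48888488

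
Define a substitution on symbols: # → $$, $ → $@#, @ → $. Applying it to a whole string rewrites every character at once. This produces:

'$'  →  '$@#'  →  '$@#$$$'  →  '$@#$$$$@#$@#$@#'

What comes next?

$@#$$$$@#$@#$@#$@#$$$$@#$$$$@#$$$

Replace each of the 15 characters of $@#$$$$@#$@#$@# in place — $@# $ $$ $@# $@# $@# $@# $ $$ $@# $ $$ $@# $ $$ — and concatenate.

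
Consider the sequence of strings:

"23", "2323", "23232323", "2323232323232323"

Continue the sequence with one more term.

23232323232323232323232323232323

s(k+1) = s(k)·s(k) — each term doubles the last.
So the next term is two copies of 2323232323232323.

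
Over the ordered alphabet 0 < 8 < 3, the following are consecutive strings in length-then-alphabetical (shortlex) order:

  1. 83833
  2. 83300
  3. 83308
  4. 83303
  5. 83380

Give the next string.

Find the rightmost character of 83380 below 3, bump it to the next letter, and reset everything to its right to 0.

83388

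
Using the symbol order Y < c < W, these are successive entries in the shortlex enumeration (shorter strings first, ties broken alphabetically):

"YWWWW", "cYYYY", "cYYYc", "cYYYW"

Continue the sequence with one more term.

cYYcY

The successor of cYYYW increments the rightmost position that isn't already W and resets every position after it to Y.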